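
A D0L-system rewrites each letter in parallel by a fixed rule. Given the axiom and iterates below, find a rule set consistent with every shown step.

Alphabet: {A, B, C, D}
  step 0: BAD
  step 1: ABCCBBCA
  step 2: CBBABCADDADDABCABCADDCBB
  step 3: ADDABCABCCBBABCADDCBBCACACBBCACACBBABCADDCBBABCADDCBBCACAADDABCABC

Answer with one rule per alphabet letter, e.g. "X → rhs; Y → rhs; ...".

A->CBB, B->ABC, C->ADD, D->CA

  step 2 ⇒ step 3: CBBABCADDADDABCABCADDCBB ⇒ ADD·ABC·ABC·CBB·ABC·ADD·CBB·CA·CA·CBB·CA·CA·CBB·ABC·ADD·CBB·ABC·ADD·CBB·CA·CA·ADD·ABC·ABC
    A ↦ CBB
    B ↦ ABC
    C ↦ ADD
    D ↦ CA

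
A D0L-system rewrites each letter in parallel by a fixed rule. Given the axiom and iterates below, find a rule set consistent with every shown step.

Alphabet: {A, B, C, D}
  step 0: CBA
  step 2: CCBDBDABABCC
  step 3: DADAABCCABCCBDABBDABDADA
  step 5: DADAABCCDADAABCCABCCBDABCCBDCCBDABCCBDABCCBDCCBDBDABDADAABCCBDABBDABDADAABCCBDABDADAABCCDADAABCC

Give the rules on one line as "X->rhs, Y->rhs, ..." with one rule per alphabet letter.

A->BD, B->AB, C->DA, D->CC

  step 2 ⇒ step 3: CCBDBDABABCC ⇒ DA·DA·AB·CC·AB·CC·BD·AB·BD·AB·DA·DA
    A ↦ BD
    B ↦ AB
    C ↦ DA
    D ↦ CC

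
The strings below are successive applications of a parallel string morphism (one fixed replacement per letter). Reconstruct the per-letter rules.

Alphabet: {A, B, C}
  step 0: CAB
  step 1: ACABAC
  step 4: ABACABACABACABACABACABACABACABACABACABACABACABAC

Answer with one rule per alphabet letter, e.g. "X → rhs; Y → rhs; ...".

  step 0 ⇒ step 1: CAB ⇒ AC·AB·AC
    A ↦ AB
    B ↦ AC
    C ↦ AC

A->AB, B->AC, C->AC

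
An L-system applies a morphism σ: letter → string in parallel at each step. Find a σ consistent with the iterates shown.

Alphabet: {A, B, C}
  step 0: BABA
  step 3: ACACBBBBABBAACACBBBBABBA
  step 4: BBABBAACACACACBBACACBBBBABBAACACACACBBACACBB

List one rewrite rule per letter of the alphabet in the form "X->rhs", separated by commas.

A->BB, B->AC, C->A

  step 3 ⇒ step 4: ACACBBBBABBAACACBBBBABBA ⇒ BB·A·BB·A·AC·AC·AC·AC·BB·AC·AC·BB·BB·A·BB·A·AC·AC·AC·AC·BB·AC·AC·BB
    A ↦ BB
    B ↦ AC
    C ↦ A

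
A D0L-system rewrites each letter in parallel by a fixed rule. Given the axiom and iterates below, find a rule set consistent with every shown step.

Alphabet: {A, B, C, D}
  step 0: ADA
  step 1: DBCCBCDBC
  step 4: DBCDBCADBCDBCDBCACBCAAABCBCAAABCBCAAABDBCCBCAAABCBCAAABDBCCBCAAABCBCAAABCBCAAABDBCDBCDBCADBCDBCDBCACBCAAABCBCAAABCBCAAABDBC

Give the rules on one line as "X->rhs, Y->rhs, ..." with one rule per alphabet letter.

A->DBC, B->A, C->AAB, D->CBC

  step 0 ⇒ step 1: ADA ⇒ DBC·CBC·DBC
    A ↦ DBC
    D ↦ CBC
    B ↦ A  (constrained at step 1)
    C ↦ AAB  (constrained at step 1)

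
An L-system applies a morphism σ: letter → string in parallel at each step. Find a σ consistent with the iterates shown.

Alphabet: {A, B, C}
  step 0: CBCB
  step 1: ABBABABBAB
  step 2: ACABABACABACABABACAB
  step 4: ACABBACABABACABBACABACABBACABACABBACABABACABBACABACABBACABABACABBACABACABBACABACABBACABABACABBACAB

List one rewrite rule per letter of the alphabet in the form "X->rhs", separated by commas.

A->AC, B->AB, C->ABB

  step 1 ⇒ step 2: ABBABABBAB ⇒ AC·AB·AB·AC·AB·AC·AB·AB·AC·AB
    A ↦ AC
    B ↦ AB
  step 0 ⇒ step 1: CBCB ⇒ ABB·AB·ABB·AB
    C ↦ ABB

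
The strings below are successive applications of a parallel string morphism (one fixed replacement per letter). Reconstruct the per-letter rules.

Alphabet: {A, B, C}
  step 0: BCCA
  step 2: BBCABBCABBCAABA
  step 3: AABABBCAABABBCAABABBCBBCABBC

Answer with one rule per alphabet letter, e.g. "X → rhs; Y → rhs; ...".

A->BBC, B->A, C->BA

  step 2 ⇒ step 3: BBCABBCABBCAABA ⇒ A·A·BA·BBC·A·A·BA·BBC·A·A·BA·BBC·BBC·A·BBC
    A ↦ BBC
    B ↦ A
    C ↦ BA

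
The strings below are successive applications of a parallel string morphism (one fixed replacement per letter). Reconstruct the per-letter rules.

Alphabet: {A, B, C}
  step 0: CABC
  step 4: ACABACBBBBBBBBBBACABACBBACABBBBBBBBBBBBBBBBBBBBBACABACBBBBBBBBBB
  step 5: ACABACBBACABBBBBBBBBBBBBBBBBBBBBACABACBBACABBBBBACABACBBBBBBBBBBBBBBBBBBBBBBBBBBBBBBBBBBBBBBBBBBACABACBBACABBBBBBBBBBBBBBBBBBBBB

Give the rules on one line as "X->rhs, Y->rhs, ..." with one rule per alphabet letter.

A->AC, B->BB, C->AB

  step 4 ⇒ step 5: ACABACBBBBBBBBBBACABACBBACABBBBBBBBBBBBBBBBBBBBBACABACBBBBBBBBBB ⇒ AC·AB·AC·BB·AC·AB·BB·BB·BB·BB·BB·BB·BB·BB·BB·BB·AC·AB·AC·BB·AC·AB·BB·BB·AC·AB·AC·BB·BB·BB·BB·BB·BB·BB·BB·BB·BB·BB·BB·BB·BB·BB·BB·BB·BB·BB·BB·BB·AC·AB·AC·BB·AC·AB·BB·BB·BB·BB·BB·BB·BB·BB·BB·BB
    A ↦ AC
    B ↦ BB
    C ↦ AB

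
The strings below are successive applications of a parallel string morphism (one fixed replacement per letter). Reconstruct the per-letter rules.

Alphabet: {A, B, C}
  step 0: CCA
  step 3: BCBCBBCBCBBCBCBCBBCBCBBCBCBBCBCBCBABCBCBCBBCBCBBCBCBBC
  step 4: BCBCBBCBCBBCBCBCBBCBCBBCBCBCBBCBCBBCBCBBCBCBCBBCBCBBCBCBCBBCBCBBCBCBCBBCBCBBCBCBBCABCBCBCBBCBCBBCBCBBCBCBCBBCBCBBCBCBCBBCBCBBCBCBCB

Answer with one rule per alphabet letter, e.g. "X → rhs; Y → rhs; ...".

  step 3 ⇒ step 4: BCBCBBCBCBBCBCBCBBCBCBBCBCBBCBCBCBABCBCBCBBCBCBBCBCBBC ⇒ BC·BCB·BC·BCB·BC·BC·BCB·BC·BCB·BC·BC·BCB·BC·BCB·BC·BCB·BC·BC·BCB·BC·BCB·BC·BC·BCB·BC·BCB·BC·BC·BCB·BC·BCB·BC·BCB·BC·ABC·BC·BCB·BC·BCB·BC·BCB·BC·BC·BCB·BC·BCB·BC·BC·BCB·BC·BCB·BC·BC·BCB
    A ↦ ABC
    B ↦ BC
    C ↦ BCB

A->ABC, B->BC, C->BCB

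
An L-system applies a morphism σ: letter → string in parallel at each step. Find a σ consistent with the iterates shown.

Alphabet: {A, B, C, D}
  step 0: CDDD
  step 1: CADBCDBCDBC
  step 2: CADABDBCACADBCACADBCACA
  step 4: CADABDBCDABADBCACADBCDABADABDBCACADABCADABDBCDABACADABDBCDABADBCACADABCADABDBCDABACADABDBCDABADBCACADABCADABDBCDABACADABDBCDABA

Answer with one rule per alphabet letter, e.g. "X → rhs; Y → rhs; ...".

  step 1 ⇒ step 2: CADBCDBCDBC ⇒ CA·DAB·DBC·A·CA·DBC·A·CA·DBC·A·CA
    A ↦ DAB
    B ↦ A
    C ↦ CA
    D ↦ DBC

A->DAB, B->A, C->CA, D->DBC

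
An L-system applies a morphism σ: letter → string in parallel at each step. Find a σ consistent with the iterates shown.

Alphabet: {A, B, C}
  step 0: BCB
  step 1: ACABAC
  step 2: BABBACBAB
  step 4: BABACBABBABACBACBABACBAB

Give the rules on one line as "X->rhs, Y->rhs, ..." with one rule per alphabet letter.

A->B, B->AC, C->AB

  step 1 ⇒ step 2: ACABAC ⇒ B·AB·B·AC·B·AB
    A ↦ B
    B ↦ AC
    C ↦ AB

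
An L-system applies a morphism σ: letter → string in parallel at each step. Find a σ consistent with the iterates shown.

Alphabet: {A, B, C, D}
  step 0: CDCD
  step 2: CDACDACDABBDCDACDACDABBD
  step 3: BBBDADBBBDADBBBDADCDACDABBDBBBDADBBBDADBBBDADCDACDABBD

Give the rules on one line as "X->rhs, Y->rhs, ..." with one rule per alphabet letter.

A->AD, B->CDA, C->B, D->BBD

  step 2 ⇒ step 3: CDACDACDABBDCDACDACDABBD ⇒ B·BBD·AD·B·BBD·AD·B·BBD·AD·CDA·CDA·BBD·B·BBD·AD·B·BBD·AD·B·BBD·AD·CDA·CDA·BBD
    A ↦ AD
    B ↦ CDA
    C ↦ B
    D ↦ BBD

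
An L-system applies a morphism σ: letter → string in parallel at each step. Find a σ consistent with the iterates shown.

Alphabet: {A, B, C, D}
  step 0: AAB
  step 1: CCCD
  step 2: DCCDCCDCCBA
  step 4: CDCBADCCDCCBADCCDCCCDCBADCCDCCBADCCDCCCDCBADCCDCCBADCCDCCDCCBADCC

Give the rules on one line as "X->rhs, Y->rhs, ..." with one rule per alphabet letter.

  step 1 ⇒ step 2: CCCD ⇒ DCC·DCC·DCC·BA
    C ↦ DCC
    D ↦ BA
  step 0 ⇒ step 1: AAB ⇒ C·C·CD
    A ↦ C
  step 0 ⇒ step 1: AAB ⇒ C·C·CD
    B ↦ CD

A->C, B->CD, C->DCC, D->BA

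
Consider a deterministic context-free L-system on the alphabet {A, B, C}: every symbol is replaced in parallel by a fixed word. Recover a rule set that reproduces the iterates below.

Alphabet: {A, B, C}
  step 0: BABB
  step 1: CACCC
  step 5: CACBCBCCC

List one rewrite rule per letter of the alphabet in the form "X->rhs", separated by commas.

A->AC, B->C, C->B

  step 0 ⇒ step 1: BABB ⇒ C·AC·C·C
    A ↦ AC
    B ↦ C
    C ↦ B  (constrained at step 1)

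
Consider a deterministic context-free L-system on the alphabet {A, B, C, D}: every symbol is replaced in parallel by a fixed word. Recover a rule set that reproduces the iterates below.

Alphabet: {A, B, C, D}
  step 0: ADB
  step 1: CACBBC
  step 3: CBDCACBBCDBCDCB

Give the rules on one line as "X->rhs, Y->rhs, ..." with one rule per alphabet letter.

  step 0 ⇒ step 1: ADB ⇒ CA·CB·BC
    A ↦ CA
    B ↦ BC
    D ↦ CB
    C ↦ D  (constrained at step 1)

A->CA, B->BC, C->D, D->CB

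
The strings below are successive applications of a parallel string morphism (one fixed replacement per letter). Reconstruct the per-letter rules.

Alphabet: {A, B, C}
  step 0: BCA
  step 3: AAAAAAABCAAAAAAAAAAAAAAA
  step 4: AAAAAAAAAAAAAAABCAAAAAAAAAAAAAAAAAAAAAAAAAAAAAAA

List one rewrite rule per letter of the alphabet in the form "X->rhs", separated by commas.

  step 3 ⇒ step 4: AAAAAAABCAAAAAAAAAAAAAAA ⇒ AA·AA·AA·AA·AA·AA·AA·AB·CA·AA·AA·AA·AA·AA·AA·AA·AA·AA·AA·AA·AA·AA·AA·AA
    A ↦ AA
    B ↦ AB
    C ↦ CA

A->AA, B->AB, C->CA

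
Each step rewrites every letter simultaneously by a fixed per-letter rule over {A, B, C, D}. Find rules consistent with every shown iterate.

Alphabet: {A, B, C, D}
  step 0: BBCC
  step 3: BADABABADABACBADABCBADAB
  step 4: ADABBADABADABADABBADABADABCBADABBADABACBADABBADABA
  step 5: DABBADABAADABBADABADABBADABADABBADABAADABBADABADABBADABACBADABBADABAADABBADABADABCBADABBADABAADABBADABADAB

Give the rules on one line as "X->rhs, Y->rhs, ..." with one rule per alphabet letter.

  step 4 ⇒ step 5: ADABBADABADABADABBADABADABCBADABBADABACBADABBADABA ⇒ DAB·BA·DAB·A·A·DAB·BA·DAB·A·DAB·BA·DAB·A·DAB·BA·DAB·A·A·DAB·BA·DAB·A·DAB·BA·DAB·A·CB·A·DAB·BA·DAB·A·A·DAB·BA·DAB·A·DAB·CB·A·DAB·BA·DAB·A·A·DAB·BA·DAB·A·DAB
    A ↦ DAB
    B ↦ A
    C ↦ CB
    D ↦ BA

A->DAB, B->A, C->CB, D->BA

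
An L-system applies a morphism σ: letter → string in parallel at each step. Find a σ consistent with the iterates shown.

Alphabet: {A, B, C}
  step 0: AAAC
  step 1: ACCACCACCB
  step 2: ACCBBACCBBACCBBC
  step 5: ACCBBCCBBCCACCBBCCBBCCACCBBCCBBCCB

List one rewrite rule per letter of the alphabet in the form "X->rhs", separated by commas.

A->ACC, B->C, C->B

  step 1 ⇒ step 2: ACCACCACCB ⇒ ACC·B·B·ACC·B·B·ACC·B·B·C
    A ↦ ACC
    B ↦ C
    C ↦ B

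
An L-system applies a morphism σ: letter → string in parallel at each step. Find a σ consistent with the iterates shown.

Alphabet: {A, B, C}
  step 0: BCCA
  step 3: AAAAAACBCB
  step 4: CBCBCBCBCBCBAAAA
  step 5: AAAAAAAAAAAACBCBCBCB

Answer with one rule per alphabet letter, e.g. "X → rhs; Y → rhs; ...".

A->CB, B->A, C->A

  step 4 ⇒ step 5: CBCBCBCBCBCBAAAA ⇒ A·A·A·A·A·A·A·A·A·A·A·A·CB·CB·CB·CB
    A ↦ CB
    B ↦ A
    C ↦ A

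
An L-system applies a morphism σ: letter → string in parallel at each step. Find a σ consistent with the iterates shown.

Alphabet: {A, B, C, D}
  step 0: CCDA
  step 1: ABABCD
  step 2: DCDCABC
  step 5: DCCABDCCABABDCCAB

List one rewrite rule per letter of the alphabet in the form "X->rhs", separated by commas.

  step 1 ⇒ step 2: ABABCD ⇒ D·C·D·C·AB·C
    A ↦ D
    B ↦ C
    C ↦ AB
    D ↦ C

A->D, B->C, C->AB, D->C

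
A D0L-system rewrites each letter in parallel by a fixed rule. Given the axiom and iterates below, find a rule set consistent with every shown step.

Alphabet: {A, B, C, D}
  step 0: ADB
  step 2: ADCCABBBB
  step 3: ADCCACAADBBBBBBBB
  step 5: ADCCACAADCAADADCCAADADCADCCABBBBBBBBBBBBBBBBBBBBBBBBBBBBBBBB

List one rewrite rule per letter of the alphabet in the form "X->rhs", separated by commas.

  step 2 ⇒ step 3: ADCCABBBB ⇒ AD·C·CA·CA·AD·BB·BB·BB·BB
    A ↦ AD
    B ↦ BB
    C ↦ CA
    D ↦ C

A->AD, B->BB, C->CA, D->C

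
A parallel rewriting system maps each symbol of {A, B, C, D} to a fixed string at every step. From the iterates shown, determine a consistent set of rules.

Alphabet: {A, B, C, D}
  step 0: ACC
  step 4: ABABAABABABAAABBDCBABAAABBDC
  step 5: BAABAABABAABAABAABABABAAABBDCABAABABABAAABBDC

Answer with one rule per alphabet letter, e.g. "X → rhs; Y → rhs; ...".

A->BA, B->A, C->DC, D->BB

  step 4 ⇒ step 5: ABABAABABABAAABBDCBABAAABBDC ⇒ BA·A·BA·A·BA·BA·A·BA·A·BA·A·BA·BA·BA·A·A·BB·DC·A·BA·A·BA·BA·BA·A·A·BB·DC
    A ↦ BA
    B ↦ A
    C ↦ DC
    D ↦ BB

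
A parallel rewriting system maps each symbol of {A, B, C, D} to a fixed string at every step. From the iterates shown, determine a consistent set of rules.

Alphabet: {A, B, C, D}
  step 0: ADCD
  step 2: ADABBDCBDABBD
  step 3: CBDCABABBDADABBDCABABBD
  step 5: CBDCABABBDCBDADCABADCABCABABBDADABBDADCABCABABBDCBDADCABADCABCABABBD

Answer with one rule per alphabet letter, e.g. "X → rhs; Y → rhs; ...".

A->C, B->AB, C->AD, D->BD

  step 2 ⇒ step 3: ADABBDCBDABBD ⇒ C·BD·C·AB·AB·BD·AD·AB·BD·C·AB·AB·BD
    A ↦ C
    B ↦ AB
    C ↦ AD
    D ↦ BD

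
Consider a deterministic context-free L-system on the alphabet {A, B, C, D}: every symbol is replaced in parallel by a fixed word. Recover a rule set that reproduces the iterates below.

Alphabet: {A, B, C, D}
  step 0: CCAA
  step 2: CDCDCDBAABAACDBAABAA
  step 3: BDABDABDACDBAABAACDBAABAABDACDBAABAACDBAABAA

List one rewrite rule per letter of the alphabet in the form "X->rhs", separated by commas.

A->BAA, B->CD, C->B, D->DA

  step 2 ⇒ step 3: CDCDCDBAABAACDBAABAA ⇒ B·DA·B·DA·B·DA·CD·BAA·BAA·CD·BAA·BAA·B·DA·CD·BAA·BAA·CD·BAA·BAA
    A ↦ BAA
    B ↦ CD
    C ↦ B
    D ↦ DA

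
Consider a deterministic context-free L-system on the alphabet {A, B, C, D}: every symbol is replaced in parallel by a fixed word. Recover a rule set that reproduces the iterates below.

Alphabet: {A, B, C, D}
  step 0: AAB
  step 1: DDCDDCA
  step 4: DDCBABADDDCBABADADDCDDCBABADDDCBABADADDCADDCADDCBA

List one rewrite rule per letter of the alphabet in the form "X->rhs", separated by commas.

  step 0 ⇒ step 1: AAB ⇒ DDC·DDC·A
    A ↦ DDC
    B ↦ A
    C ↦ D  (constrained at step 1)
    D ↦ BA  (constrained at step 1)

A->DDC, B->A, C->D, D->BA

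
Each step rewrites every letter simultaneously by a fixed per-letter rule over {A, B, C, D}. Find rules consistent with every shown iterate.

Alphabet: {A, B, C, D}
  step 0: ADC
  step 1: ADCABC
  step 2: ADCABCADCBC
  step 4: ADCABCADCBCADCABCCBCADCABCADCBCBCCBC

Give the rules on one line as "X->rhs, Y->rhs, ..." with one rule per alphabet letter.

  step 1 ⇒ step 2: ADCABC ⇒ AD·CA·BC·AD·C·BC
    A ↦ AD
    B ↦ C
    C ↦ BC
    D ↦ CA

A->AD, B->C, C->BC, D->CA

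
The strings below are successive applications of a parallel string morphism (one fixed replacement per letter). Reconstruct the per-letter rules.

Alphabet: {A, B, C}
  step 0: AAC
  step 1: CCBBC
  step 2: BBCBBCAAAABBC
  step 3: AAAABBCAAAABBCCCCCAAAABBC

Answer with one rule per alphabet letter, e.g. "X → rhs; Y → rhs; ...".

A->C, B->AA, C->BBC

  step 2 ⇒ step 3: BBCBBCAAAABBC ⇒ AA·AA·BBC·AA·AA·BBC·C·C·C·C·AA·AA·BBC
    A ↦ C
    B ↦ AA
    C ↦ BBC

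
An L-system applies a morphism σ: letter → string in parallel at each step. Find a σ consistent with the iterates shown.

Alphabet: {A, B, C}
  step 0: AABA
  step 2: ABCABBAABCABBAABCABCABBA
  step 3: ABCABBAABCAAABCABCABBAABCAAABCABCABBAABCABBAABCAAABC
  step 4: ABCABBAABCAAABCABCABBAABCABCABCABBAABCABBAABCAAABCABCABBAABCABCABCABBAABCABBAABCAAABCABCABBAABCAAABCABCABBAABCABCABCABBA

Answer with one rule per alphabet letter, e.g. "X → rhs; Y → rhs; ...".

A->ABC, B->A, C->BBA

  step 3 ⇒ step 4: ABCABBAABCAAABCABCABBAABCAAABCABCABBAABCABBAABCAAABC ⇒ ABC·A·BBA·ABC·A·A·ABC·ABC·A·BBA·ABC·ABC·ABC·A·BBA·ABC·A·BBA·ABC·A·A·ABC·ABC·A·BBA·ABC·ABC·ABC·A·BBA·ABC·A·BBA·ABC·A·A·ABC·ABC·A·BBA·ABC·A·A·ABC·ABC·A·BBA·ABC·ABC·ABC·A·BBA
    A ↦ ABC
    B ↦ A
    C ↦ BBA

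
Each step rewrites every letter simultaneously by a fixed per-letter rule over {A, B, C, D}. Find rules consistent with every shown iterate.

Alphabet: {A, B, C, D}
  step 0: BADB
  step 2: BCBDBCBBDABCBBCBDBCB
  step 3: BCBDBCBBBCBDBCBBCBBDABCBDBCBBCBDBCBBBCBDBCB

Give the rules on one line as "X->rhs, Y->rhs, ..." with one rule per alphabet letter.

  step 2 ⇒ step 3: BCBDBCBBDABCBBCBDBCB ⇒ BCB·D·BCB·B·BCB·D·BCB·BCB·B·DA·BCB·D·BCB·BCB·D·BCB·B·BCB·D·BCB
    A ↦ DA
    B ↦ BCB
    C ↦ D
    D ↦ B

A->DA, B->BCB, C->D, D->B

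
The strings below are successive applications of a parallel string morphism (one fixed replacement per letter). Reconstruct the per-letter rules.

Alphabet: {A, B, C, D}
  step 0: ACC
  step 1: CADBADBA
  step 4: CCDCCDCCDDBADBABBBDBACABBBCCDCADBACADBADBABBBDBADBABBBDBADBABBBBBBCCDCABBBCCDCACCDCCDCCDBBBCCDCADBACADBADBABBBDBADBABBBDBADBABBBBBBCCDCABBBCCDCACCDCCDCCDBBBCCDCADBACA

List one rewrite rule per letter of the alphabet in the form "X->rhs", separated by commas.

A->CA, B->CCD, C->DBA, D->BBB

  step 0 ⇒ step 1: ACC ⇒ CA·DBA·DBA
    A ↦ CA
    C ↦ DBA
    B ↦ CCD  (constrained at step 1)
    D ↦ BBB  (constrained at step 1)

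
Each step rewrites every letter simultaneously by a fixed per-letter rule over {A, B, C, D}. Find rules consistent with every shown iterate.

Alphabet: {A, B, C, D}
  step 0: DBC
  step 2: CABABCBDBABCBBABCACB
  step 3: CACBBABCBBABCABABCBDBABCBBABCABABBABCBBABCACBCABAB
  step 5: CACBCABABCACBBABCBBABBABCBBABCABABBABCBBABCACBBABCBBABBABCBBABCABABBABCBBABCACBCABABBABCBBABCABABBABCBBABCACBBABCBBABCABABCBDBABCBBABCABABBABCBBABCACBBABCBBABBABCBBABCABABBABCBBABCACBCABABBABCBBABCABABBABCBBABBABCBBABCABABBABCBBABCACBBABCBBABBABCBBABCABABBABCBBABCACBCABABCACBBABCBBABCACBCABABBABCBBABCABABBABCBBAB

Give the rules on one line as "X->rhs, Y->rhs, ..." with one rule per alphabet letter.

  step 2 ⇒ step 3: CABABCBDBABCBBABCACB ⇒ CA·CB·BAB·CB·BAB·CA·BAB·CBD·BAB·CB·BAB·CA·BAB·BAB·CB·BAB·CA·CB·CA·BAB
    A ↦ CB
    B ↦ BAB
    C ↦ CA
    D ↦ CBD

A->CB, B->BAB, C->CA, D->CBD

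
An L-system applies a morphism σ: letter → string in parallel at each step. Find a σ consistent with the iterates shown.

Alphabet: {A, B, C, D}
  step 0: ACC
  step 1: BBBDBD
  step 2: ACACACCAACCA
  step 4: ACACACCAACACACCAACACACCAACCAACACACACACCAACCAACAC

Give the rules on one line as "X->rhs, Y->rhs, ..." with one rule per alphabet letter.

A->BB, B->AC, C->BD, D->CA

  step 1 ⇒ step 2: BBBDBD ⇒ AC·AC·AC·CA·AC·CA
    B ↦ AC
    D ↦ CA
  step 0 ⇒ step 1: ACC ⇒ BB·BD·BD
    A ↦ BB
  step 0 ⇒ step 1: ACC ⇒ BB·BD·BD
    C ↦ BD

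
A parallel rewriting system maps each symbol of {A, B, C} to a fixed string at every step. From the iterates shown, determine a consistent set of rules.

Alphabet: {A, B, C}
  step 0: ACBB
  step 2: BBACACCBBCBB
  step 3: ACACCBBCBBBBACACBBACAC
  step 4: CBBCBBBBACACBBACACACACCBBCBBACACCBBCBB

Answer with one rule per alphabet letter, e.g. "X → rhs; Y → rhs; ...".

A->C, B->AC, C->BB

  step 3 ⇒ step 4: ACACCBBCBBBBACACBBACAC ⇒ C·BB·C·BB·BB·AC·AC·BB·AC·AC·AC·AC·C·BB·C·BB·AC·AC·C·BB·C·BB
    A ↦ C
    B ↦ AC
    C ↦ BB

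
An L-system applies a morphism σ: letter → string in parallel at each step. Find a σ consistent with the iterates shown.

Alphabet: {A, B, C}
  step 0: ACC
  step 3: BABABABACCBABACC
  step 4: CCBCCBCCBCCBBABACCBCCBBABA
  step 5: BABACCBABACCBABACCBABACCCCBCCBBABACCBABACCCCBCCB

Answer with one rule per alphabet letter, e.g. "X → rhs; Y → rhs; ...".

A->B, B->CC, C->BA

  step 4 ⇒ step 5: CCBCCBCCBCCBBABACCBCCBBABA ⇒ BA·BA·CC·BA·BA·CC·BA·BA·CC·BA·BA·CC·CC·B·CC·B·BA·BA·CC·BA·BA·CC·CC·B·CC·B
    A ↦ B
    B ↦ CC
    C ↦ BA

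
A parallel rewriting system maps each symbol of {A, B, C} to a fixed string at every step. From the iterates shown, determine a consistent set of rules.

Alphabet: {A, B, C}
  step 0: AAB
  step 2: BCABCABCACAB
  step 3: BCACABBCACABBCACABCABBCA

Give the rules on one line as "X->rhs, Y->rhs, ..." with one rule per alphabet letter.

A->B, B->BCA, C->CA

  step 2 ⇒ step 3: BCABCABCACAB ⇒ BCA·CA·B·BCA·CA·B·BCA·CA·B·CA·B·BCA
    A ↦ B
    B ↦ BCA
    C ↦ CA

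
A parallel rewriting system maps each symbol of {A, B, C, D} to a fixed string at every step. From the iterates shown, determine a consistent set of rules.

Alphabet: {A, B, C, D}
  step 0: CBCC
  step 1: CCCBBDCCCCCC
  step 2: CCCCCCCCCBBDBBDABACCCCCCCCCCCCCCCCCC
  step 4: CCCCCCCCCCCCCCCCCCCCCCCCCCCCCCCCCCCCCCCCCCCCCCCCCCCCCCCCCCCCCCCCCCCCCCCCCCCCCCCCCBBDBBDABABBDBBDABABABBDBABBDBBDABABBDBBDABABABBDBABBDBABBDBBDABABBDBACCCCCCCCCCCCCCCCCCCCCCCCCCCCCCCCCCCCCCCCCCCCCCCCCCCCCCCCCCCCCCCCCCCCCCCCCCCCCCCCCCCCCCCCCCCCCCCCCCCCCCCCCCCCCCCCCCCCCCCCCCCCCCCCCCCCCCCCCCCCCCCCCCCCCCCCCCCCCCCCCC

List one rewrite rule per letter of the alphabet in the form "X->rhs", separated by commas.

A->BA, B->BBD, C->CCC, D->ABA

  step 1 ⇒ step 2: CCCBBDCCCCCC ⇒ CCC·CCC·CCC·BBD·BBD·ABA·CCC·CCC·CCC·CCC·CCC·CCC
    B ↦ BBD
    C ↦ CCC
    D ↦ ABA
    A ↦ BA  (constrained at step 2)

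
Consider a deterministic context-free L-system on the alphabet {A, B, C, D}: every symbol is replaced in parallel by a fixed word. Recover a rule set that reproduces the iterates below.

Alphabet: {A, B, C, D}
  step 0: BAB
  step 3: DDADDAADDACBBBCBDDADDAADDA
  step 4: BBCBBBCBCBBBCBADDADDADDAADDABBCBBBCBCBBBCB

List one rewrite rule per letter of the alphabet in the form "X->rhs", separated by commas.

A->CB, B->DDA, C->A, D->B

  step 3 ⇒ step 4: DDADDAADDACBBBCBDDADDAADDA ⇒ B·B·CB·B·B·CB·CB·B·B·CB·A·DDA·DDA·DDA·A·DDA·B·B·CB·B·B·CB·CB·B·B·CB
    A ↦ CB
    B ↦ DDA
    C ↦ A
    D ↦ B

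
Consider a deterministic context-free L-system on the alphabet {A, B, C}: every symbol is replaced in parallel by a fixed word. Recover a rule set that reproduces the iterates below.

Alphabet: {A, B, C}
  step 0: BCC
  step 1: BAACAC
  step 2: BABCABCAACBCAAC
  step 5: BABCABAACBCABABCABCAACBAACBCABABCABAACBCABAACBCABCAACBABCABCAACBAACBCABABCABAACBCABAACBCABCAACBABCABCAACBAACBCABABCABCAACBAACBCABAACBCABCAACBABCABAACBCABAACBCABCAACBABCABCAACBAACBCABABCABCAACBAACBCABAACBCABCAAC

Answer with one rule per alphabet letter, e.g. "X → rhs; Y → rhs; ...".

  step 1 ⇒ step 2: BAACAC ⇒ BA·BCA·BCA·AC·BCA·AC
    A ↦ BCA
    B ↦ BA
    C ↦ AC

A->BCA, B->BA, C->AC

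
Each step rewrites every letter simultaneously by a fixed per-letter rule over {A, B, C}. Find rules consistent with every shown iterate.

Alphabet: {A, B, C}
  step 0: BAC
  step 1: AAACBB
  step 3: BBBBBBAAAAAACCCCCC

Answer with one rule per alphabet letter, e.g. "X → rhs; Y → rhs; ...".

  step 0 ⇒ step 1: BAC ⇒ AAA·C·BB
    A ↦ C
    B ↦ AAA
    C ↦ BB

A->C, B->AAA, C->BB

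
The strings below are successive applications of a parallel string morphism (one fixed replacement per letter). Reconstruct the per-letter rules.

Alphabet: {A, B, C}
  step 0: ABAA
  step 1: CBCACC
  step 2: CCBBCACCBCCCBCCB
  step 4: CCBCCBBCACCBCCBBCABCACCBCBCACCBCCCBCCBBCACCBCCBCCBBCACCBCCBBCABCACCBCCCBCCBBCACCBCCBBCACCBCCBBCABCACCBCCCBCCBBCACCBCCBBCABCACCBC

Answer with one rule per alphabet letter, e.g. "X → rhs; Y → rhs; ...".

A->C, B->BCA, C->CCB

  step 1 ⇒ step 2: CBCACC ⇒ CCB·BCA·CCB·C·CCB·CCB
    A ↦ C
    B ↦ BCA
    C ↦ CCB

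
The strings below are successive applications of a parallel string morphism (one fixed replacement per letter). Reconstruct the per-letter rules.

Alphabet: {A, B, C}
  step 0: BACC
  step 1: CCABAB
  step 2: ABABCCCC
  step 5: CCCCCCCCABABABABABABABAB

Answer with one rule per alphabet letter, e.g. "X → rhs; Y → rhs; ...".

A->C, B->C, C->AB

  step 1 ⇒ step 2: CCABAB ⇒ AB·AB·C·C·C·C
    A ↦ C
    B ↦ C
    C ↦ AB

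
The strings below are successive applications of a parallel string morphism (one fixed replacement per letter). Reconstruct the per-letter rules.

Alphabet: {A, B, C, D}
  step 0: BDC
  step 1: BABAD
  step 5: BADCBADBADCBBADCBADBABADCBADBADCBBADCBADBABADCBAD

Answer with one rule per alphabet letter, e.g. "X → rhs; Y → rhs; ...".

  step 0 ⇒ step 1: BDC ⇒ BA·B·AD
    B ↦ BA
    C ↦ AD
    D ↦ B
    A ↦ DC  (constrained at step 1)

A->DC, B->BA, C->AD, D->B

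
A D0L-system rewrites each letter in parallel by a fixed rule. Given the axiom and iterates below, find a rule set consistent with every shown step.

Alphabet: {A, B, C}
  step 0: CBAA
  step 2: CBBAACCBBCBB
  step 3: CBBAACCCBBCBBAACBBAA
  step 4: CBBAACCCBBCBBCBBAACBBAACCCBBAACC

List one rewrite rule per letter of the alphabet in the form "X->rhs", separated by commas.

A->C, B->A, C->CBB

  step 3 ⇒ step 4: CBBAACCCBBCBBAACBBAA ⇒ CBB·A·A·C·C·CBB·CBB·CBB·A·A·CBB·A·A·C·C·CBB·A·A·C·C
    A ↦ C
    B ↦ A
    C ↦ CBB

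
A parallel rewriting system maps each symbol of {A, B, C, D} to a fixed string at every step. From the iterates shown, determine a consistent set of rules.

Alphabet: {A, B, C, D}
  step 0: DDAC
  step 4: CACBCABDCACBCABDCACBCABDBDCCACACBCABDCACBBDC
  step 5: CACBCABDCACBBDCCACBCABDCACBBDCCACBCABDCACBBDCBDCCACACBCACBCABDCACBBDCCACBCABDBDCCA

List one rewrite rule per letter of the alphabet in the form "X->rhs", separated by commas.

A->CB, B->BD, C->CA, D->C

  step 4 ⇒ step 5: CACBCABDCACBCABDCACBCABDBDCCACACBCABDCACBBDC ⇒ CA·CB·CA·BD·CA·CB·BD·C·CA·CB·CA·BD·CA·CB·BD·C·CA·CB·CA·BD·CA·CB·BD·C·BD·C·CA·CA·CB·CA·CB·CA·BD·CA·CB·BD·C·CA·CB·CA·BD·BD·C·CA
    A ↦ CB
    B ↦ BD
    C ↦ CA
    D ↦ C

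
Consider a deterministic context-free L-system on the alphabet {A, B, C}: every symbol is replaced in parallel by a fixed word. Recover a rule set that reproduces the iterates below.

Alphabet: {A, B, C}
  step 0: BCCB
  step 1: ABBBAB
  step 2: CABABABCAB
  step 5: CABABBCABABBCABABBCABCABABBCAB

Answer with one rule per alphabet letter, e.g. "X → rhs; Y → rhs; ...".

  step 1 ⇒ step 2: ABBBAB ⇒ C·AB·AB·AB·C·AB
    A ↦ C
    B ↦ AB
  step 0 ⇒ step 1: BCCB ⇒ AB·B·B·AB
    C ↦ B

A->C, B->AB, C->B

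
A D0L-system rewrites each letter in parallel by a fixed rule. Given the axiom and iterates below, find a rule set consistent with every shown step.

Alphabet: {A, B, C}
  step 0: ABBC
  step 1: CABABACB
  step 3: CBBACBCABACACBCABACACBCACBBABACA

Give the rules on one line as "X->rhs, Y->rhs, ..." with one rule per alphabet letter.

A->CA, B->BA, C->CB

  step 0 ⇒ step 1: ABBC ⇒ CA·BA·BA·CB
    A ↦ CA
    B ↦ BA
    C ↦ CB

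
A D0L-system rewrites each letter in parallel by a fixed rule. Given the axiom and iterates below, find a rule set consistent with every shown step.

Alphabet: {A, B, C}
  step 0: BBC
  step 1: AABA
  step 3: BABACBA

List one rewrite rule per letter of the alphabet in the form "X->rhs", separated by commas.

  step 0 ⇒ step 1: BBC ⇒ A·A·BA
    B ↦ A
    C ↦ BA
    A ↦ C  (constrained at step 1)

A->C, B->A, C->BA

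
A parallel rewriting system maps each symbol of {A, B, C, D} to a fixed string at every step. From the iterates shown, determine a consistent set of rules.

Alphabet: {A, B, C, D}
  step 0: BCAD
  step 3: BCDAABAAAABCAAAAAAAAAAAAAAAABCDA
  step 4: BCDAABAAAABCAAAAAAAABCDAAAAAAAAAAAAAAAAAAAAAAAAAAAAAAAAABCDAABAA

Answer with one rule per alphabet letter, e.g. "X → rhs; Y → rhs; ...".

A->AA, B->BC, C->DA, D->AB

  step 3 ⇒ step 4: BCDAABAAAABCAAAAAAAAAAAAAAAABCDA ⇒ BC·DA·AB·AA·AA·BC·AA·AA·AA·AA·BC·DA·AA·AA·AA·AA·AA·AA·AA·AA·AA·AA·AA·AA·AA·AA·AA·AA·BC·DA·AB·AA
    A ↦ AA
    B ↦ BC
    C ↦ DA
    D ↦ AB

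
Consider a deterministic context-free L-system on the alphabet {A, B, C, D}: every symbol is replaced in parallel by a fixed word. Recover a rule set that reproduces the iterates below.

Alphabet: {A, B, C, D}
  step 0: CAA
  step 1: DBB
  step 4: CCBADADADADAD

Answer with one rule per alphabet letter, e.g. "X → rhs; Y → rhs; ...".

A->B, B->CC, C->D, D->AD

  step 0 ⇒ step 1: CAA ⇒ D·B·B
    A ↦ B
    C ↦ D
    B ↦ CC  (constrained at step 1)
    D ↦ AD  (constrained at step 1)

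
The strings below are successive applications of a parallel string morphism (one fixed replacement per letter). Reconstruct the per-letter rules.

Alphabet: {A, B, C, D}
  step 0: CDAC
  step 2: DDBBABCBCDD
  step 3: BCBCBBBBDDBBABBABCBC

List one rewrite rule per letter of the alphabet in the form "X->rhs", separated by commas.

  step 2 ⇒ step 3: DDBBABCBCDD ⇒ BC·BC·BB·BB·DD·BB·A·BB·A·BC·BC
    A ↦ DD
    B ↦ BB
    C ↦ A
    D ↦ BC

A->DD, B->BB, C->A, D->BC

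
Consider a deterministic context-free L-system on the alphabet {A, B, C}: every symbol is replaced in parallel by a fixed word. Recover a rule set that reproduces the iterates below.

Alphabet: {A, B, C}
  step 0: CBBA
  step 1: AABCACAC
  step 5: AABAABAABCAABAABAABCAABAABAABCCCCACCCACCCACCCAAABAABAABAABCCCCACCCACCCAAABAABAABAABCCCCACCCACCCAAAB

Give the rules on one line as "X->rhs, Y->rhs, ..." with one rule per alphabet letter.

A->C, B->CA, C->AAB

  step 0 ⇒ step 1: CBBA ⇒ AAB·CA·CA·C
    A ↦ C
    B ↦ CA
    C ↦ AAB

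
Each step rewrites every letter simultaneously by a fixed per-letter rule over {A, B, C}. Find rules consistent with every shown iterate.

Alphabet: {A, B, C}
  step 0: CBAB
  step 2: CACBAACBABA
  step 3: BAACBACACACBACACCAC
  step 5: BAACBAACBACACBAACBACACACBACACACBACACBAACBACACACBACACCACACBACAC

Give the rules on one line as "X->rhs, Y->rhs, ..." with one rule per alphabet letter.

  step 2 ⇒ step 3: CACBAACBABA ⇒ BA·AC·BA·C·AC·AC·BA·C·AC·C·AC
    A ↦ AC
    B ↦ C
    C ↦ BA

A->AC, B->C, C->BA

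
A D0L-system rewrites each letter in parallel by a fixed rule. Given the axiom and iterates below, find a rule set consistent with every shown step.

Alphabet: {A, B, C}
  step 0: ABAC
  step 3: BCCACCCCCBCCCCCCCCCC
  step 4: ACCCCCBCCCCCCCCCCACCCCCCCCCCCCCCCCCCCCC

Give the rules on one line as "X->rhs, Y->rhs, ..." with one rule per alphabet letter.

A->B, B->AC, C->CC

  step 3 ⇒ step 4: BCCACCCCCBCCCCCCCCCC ⇒ AC·CC·CC·B·CC·CC·CC·CC·CC·AC·CC·CC·CC·CC·CC·CC·CC·CC·CC·CC
    A ↦ B
    B ↦ AC
    C ↦ CC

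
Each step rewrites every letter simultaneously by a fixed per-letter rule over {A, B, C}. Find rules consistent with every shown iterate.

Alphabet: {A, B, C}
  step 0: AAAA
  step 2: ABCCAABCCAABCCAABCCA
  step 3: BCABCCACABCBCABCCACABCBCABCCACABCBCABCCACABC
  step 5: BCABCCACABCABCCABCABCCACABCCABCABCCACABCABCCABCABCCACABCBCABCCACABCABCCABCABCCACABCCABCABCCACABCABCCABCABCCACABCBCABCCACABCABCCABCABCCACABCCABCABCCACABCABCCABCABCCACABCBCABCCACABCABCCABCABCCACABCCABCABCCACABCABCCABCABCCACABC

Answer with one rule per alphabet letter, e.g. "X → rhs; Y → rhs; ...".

  step 2 ⇒ step 3: ABCCAABCCAABCCAABCCA ⇒ BC·ABC·CA·CA·BC·BC·ABC·CA·CA·BC·BC·ABC·CA·CA·BC·BC·ABC·CA·CA·BC
    A ↦ BC
    B ↦ ABC
    C ↦ CA

A->BC, B->ABC, C->CA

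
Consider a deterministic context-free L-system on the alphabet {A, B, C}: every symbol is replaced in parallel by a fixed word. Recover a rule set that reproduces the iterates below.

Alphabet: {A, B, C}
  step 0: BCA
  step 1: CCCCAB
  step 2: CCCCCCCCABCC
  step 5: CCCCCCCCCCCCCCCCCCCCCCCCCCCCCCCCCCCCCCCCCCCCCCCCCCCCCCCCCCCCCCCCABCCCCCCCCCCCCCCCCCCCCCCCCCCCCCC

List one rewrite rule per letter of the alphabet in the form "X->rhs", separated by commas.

A->AB, B->CC, C->CC

  step 1 ⇒ step 2: CCCCAB ⇒ CC·CC·CC·CC·AB·CC
    A ↦ AB
    B ↦ CC
    C ↦ CC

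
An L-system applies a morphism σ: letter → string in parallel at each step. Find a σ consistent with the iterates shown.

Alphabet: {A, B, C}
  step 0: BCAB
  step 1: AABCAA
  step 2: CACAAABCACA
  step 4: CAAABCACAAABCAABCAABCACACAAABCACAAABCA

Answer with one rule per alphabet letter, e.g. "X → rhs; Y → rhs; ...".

  step 1 ⇒ step 2: AABCAA ⇒ CA·CA·A·AB·CA·CA
    A ↦ CA
    B ↦ A
    C ↦ AB

A->CA, B->A, C->AB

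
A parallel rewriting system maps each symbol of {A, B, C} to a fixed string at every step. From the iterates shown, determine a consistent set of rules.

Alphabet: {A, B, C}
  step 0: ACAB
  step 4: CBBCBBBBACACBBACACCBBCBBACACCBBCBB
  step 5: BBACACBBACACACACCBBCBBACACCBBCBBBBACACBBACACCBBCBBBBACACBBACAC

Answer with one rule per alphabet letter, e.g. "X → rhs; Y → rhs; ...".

  step 4 ⇒ step 5: CBBCBBBBACACBBACACCBBCBBACACCBBCBB ⇒ BB·AC·AC·BB·AC·AC·AC·AC·C·BB·C·BB·AC·AC·C·BB·C·BB·BB·AC·AC·BB·AC·AC·C·BB·C·BB·BB·AC·AC·BB·AC·AC
    A ↦ C
    B ↦ AC
    C ↦ BB

A->C, B->AC, C->BB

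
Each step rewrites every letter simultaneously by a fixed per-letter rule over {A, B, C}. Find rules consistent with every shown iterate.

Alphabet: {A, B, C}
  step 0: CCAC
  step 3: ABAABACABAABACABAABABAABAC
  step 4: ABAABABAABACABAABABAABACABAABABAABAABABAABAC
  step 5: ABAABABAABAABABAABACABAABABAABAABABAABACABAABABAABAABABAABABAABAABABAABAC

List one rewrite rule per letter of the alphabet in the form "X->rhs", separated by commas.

A->AB, B->A, C->AC

  step 4 ⇒ step 5: ABAABABAABACABAABABAABACABAABABAABAABABAABAC ⇒ AB·A·AB·AB·A·AB·A·AB·AB·A·AB·AC·AB·A·AB·AB·A·AB·A·AB·AB·A·AB·AC·AB·A·AB·AB·A·AB·A·AB·AB·A·AB·AB·A·AB·A·AB·AB·A·AB·AC
    A ↦ AB
    B ↦ A
    C ↦ AC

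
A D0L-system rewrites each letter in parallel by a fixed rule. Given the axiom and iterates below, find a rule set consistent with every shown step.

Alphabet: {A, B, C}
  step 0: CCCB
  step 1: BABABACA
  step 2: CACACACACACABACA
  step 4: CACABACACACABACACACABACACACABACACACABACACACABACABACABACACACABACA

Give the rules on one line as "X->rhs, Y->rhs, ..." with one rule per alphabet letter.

A->CA, B->CA, C->BA

  step 1 ⇒ step 2: BABABACA ⇒ CA·CA·CA·CA·CA·CA·BA·CA
    A ↦ CA
    B ↦ CA
    C ↦ BA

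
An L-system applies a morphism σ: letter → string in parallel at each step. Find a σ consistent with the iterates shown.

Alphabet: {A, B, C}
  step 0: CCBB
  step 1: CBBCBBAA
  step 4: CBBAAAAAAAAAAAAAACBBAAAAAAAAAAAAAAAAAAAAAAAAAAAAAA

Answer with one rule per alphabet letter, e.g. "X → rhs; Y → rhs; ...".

  step 0 ⇒ step 1: CCBB ⇒ CBB·CBB·A·A
    B ↦ A
    C ↦ CBB
    A ↦ AA  (constrained at step 1)

A->AA, B->A, C->CBB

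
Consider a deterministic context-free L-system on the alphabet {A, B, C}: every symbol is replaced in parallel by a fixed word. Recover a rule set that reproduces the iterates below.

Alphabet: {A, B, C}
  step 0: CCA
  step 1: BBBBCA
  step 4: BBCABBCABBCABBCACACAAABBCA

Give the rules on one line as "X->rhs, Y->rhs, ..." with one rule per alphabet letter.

A->CA, B->A, C->BB

  step 0 ⇒ step 1: CCA ⇒ BB·BB·CA
    A ↦ CA
    C ↦ BB
    B ↦ A  (constrained at step 1)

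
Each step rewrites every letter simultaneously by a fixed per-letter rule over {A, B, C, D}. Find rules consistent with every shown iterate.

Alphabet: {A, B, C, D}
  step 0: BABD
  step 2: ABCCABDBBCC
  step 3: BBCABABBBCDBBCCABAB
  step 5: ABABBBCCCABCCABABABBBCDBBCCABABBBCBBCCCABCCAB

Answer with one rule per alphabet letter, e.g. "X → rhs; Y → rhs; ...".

  step 2 ⇒ step 3: ABCCABDBBCC ⇒ BB·C·AB·AB·BB·C·DBB·C·C·AB·AB
    A ↦ BB
    B ↦ C
    C ↦ AB
    D ↦ DBB

A->BB, B->C, C->AB, D->DBB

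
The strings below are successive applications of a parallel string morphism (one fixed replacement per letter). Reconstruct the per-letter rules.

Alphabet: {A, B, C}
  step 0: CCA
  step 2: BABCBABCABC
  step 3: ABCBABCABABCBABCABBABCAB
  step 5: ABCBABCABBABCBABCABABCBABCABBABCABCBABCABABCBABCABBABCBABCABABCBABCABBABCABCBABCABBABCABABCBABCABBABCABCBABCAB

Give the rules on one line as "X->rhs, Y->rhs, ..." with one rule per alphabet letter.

A->B, B->ABC, C->AB

  step 2 ⇒ step 3: BABCBABCABC ⇒ ABC·B·ABC·AB·ABC·B·ABC·AB·B·ABC·AB
    A ↦ B
    B ↦ ABC
    C ↦ AB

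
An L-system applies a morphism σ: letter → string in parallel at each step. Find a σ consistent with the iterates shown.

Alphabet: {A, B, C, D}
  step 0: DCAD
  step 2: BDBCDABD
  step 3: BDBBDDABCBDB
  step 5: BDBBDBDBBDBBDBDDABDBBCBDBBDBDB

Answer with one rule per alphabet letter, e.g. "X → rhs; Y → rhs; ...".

  step 2 ⇒ step 3: BDBCDABD ⇒ BD·B·BD·DA·B·C·BD·B
    A ↦ C
    B ↦ BD
    C ↦ DA
    D ↦ B

A->C, B->BD, C->DA, D->B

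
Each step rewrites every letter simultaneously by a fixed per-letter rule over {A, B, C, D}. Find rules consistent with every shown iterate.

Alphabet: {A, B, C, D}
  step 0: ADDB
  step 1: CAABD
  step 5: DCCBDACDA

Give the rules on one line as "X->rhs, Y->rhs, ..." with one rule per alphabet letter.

A->C, B->BD, C->D, D->A

  step 0 ⇒ step 1: ADDB ⇒ C·A·A·BD
    A ↦ C
    B ↦ BD
    D ↦ A
    C ↦ D  (constrained at step 1)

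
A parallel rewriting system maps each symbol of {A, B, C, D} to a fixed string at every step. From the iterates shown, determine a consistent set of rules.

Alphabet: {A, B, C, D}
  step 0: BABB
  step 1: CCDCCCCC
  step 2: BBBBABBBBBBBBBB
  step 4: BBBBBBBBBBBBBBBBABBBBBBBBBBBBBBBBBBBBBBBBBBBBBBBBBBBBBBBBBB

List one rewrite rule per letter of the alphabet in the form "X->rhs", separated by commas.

A->DC, B->CC, C->BB, D->A

  step 1 ⇒ step 2: CCDCCCCC ⇒ BB·BB·A·BB·BB·BB·BB·BB
    C ↦ BB
    D ↦ A
  step 0 ⇒ step 1: BABB ⇒ CC·DC·CC·CC
    A ↦ DC
  step 0 ⇒ step 1: BABB ⇒ CC·DC·CC·CC
    B ↦ CC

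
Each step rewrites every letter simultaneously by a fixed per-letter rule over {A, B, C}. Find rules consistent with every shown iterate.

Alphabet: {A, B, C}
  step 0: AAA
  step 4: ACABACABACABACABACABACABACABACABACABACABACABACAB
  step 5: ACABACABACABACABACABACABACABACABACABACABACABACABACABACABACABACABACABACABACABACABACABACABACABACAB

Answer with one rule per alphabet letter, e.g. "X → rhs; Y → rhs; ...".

A->AC, B->AB, C->AB

  step 4 ⇒ step 5: ACABACABACABACABACABACABACABACABACABACABACABACAB ⇒ AC·AB·AC·AB·AC·AB·AC·AB·AC·AB·AC·AB·AC·AB·AC·AB·AC·AB·AC·AB·AC·AB·AC·AB·AC·AB·AC·AB·AC·AB·AC·AB·AC·AB·AC·AB·AC·AB·AC·AB·AC·AB·AC·AB·AC·AB·AC·AB
    A ↦ AC
    B ↦ AB
    C ↦ AB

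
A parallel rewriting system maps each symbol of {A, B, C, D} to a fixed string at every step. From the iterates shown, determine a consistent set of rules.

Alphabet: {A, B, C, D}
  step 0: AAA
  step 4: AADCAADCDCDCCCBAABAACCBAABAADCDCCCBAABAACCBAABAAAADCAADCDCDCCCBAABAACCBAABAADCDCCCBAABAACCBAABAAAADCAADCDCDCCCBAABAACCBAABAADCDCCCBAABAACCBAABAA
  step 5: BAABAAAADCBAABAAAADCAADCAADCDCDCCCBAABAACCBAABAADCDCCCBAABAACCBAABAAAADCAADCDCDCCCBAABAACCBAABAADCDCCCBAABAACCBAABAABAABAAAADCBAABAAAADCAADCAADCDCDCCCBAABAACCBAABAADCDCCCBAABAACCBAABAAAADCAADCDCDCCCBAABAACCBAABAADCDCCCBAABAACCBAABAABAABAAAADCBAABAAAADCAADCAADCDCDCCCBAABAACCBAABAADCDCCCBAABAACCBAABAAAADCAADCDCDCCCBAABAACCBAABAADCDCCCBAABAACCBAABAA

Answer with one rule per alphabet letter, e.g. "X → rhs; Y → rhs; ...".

A->BAA, B->CC, C->DC, D->AA

  step 4 ⇒ step 5: AADCAADCDCDCCCBAABAACCBAABAADCDCCCBAABAACCBAABAAAADCAADCDCDCCCBAABAACCBAABAADCDCCCBAABAACCBAABAAAADCAADCDCDCCCBAABAACCBAABAADCDCCCBAABAACCBAABAA ⇒ BAA·BAA·AA·DC·BAA·BAA·AA·DC·AA·DC·AA·DC·DC·DC·CC·BAA·BAA·CC·BAA·BAA·DC·DC·CC·BAA·BAA·CC·BAA·BAA·AA·DC·AA·DC·DC·DC·CC·BAA·BAA·CC·BAA·BAA·DC·DC·CC·BAA·BAA·CC·BAA·BAA·BAA·BAA·AA·DC·BAA·BAA·AA·DC·AA·DC·AA·DC·DC·DC·CC·BAA·BAA·CC·BAA·BAA·DC·DC·CC·BAA·BAA·CC·BAA·BAA·AA·DC·AA·DC·DC·DC·CC·BAA·BAA·CC·BAA·BAA·DC·DC·CC·BAA·BAA·CC·BAA·BAA·BAA·BAA·AA·DC·BAA·BAA·AA·DC·AA·DC·AA·DC·DC·DC·CC·BAA·BAA·CC·BAA·BAA·DC·DC·CC·BAA·BAA·CC·BAA·BAA·AA·DC·AA·DC·DC·DC·CC·BAA·BAA·CC·BAA·BAA·DC·DC·CC·BAA·BAA·CC·BAA·BAA
    A ↦ BAA
    B ↦ CC
    C ↦ DC
    D ↦ AA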